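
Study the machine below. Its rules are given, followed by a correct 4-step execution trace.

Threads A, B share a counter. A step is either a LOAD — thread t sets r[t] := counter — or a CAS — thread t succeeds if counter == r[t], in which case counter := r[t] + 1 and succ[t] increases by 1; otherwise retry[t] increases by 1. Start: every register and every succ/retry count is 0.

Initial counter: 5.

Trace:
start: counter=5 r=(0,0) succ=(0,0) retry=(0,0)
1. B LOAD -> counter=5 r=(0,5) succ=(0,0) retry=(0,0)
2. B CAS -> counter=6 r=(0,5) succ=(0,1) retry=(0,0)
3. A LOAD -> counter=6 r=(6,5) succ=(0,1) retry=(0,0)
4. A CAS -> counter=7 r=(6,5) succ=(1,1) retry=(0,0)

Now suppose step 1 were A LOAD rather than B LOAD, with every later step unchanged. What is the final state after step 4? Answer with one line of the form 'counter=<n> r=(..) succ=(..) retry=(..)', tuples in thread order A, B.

(re-executing from step 1 with the substitution; state before step 1: counter=5 r=(0,0) succ=(0,0) retry=(0,0))
1. A LOAD -> counter=5 r=(5,0) succ=(0,0) retry=(0,0)
2. B CAS -> counter=5 r=(5,0) succ=(0,0) retry=(0,1)
3. A LOAD -> counter=5 r=(5,0) succ=(0,0) retry=(0,1)
4. A CAS -> counter=6 r=(5,0) succ=(1,0) retry=(0,1)

counter=6 r=(5,0) succ=(1,0) retry=(0,1)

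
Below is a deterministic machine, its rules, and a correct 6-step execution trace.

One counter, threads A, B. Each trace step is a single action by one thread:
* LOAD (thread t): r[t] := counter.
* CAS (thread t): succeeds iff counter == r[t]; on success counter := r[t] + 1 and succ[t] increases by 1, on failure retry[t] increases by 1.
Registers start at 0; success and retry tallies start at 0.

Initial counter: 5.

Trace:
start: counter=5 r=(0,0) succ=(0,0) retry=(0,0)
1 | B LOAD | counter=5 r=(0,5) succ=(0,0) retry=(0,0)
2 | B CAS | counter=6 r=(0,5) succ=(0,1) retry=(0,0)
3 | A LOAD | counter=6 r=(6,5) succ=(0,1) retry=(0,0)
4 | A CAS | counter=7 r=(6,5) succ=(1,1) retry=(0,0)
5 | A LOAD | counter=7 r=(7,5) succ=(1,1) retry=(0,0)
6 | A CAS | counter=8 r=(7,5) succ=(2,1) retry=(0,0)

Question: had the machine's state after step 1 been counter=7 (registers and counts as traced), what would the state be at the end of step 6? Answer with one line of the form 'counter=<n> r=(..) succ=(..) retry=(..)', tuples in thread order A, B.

state after step 1 := counter=7 r=(0,5) succ=(0,0) retry=(0,0)
2 | B CAS | counter=7 r=(0,5) succ=(0,0) retry=(0,1)
3 | A LOAD | counter=7 r=(7,5) succ=(0,0) retry=(0,1)
4 | A CAS | counter=8 r=(7,5) succ=(1,0) retry=(0,1)
5 | A LOAD | counter=8 r=(8,5) succ=(1,0) retry=(0,1)
6 | A CAS | counter=9 r=(8,5) succ=(2,0) retry=(0,1)

counter=9 r=(8,5) succ=(2,0) retry=(0,1)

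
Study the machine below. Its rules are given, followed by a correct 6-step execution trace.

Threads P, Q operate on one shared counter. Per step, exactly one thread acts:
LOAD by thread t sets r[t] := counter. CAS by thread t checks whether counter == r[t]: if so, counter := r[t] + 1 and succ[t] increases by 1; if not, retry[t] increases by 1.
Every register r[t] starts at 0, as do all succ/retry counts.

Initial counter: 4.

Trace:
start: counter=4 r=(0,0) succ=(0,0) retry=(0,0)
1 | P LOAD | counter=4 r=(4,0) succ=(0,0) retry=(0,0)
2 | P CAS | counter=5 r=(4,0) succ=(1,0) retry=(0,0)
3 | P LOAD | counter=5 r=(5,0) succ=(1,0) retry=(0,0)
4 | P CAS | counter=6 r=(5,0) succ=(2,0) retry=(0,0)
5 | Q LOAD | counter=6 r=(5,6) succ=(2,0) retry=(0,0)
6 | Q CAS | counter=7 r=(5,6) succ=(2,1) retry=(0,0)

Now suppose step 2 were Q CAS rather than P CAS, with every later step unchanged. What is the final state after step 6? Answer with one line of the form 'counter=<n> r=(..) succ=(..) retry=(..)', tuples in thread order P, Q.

(re-executing from step 2 with the substitution; state before step 2: counter=4 r=(4,0) succ=(0,0) retry=(0,0))
2 | Q CAS | counter=4 r=(4,0) succ=(0,0) retry=(0,1)
3 | P LOAD | counter=4 r=(4,0) succ=(0,0) retry=(0,1)
4 | P CAS | counter=5 r=(4,0) succ=(1,0) retry=(0,1)
5 | Q LOAD | counter=5 r=(4,5) succ=(1,0) retry=(0,1)
6 | Q CAS | counter=6 r=(4,5) succ=(1,1) retry=(0,1)

counter=6 r=(4,5) succ=(1,1) retry=(0,1)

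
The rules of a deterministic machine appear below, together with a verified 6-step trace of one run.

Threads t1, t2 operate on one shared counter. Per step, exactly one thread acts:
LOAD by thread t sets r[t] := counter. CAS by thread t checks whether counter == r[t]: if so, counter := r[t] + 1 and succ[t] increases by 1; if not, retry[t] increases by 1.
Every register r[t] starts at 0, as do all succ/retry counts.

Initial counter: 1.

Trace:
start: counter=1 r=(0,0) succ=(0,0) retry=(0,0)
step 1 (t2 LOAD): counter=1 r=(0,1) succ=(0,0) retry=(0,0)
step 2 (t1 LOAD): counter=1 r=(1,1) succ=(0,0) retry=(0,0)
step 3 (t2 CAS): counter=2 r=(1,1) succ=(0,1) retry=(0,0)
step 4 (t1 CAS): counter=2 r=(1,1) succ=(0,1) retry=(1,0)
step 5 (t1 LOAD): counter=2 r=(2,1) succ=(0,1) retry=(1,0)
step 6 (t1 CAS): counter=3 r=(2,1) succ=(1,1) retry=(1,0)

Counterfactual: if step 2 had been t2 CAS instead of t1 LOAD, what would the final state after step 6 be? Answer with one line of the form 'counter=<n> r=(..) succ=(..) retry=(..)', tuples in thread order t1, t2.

counter=3 r=(2,1) succ=(1,1) retry=(1,1)

(re-executing from step 2 with the substitution; state before step 2: counter=1 r=(0,1) succ=(0,0) retry=(0,0))
step 2 (t2 CAS): counter=2 r=(0,1) succ=(0,1) retry=(0,0)
step 3 (t2 CAS): counter=2 r=(0,1) succ=(0,1) retry=(0,1)
step 4 (t1 CAS): counter=2 r=(0,1) succ=(0,1) retry=(1,1)
step 5 (t1 LOAD): counter=2 r=(2,1) succ=(0,1) retry=(1,1)
step 6 (t1 CAS): counter=3 r=(2,1) succ=(1,1) retry=(1,1)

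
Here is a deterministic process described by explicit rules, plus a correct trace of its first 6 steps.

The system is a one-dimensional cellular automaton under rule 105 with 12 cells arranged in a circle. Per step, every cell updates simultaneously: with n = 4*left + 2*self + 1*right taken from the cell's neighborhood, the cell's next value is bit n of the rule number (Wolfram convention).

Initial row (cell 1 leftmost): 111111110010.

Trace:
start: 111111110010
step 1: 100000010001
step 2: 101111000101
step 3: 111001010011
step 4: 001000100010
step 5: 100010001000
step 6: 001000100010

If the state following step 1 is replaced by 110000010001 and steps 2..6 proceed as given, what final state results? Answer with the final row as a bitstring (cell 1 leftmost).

state after step 1 := 110000010001
step 2: 010111000101
step 3: 101101010010
step 4: 011110100001
step 5: 110011001100
step 6: 110011001100

110011001100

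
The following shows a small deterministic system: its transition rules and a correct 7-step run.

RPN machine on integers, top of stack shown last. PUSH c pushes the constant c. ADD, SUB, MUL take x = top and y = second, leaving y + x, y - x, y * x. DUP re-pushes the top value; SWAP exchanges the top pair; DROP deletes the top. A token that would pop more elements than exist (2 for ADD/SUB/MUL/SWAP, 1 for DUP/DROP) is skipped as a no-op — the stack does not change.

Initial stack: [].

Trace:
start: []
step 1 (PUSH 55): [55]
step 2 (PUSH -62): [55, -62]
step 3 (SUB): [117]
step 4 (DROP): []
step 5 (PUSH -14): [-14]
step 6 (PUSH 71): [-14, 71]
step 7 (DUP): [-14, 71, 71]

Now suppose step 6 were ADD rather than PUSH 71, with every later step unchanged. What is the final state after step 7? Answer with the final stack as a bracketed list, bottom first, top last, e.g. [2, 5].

[-14, -14]

(re-executing from step 6 with the substitution; state before step 6: [-14])
step 6 (ADD): [-14]
step 7 (DUP): [-14, -14]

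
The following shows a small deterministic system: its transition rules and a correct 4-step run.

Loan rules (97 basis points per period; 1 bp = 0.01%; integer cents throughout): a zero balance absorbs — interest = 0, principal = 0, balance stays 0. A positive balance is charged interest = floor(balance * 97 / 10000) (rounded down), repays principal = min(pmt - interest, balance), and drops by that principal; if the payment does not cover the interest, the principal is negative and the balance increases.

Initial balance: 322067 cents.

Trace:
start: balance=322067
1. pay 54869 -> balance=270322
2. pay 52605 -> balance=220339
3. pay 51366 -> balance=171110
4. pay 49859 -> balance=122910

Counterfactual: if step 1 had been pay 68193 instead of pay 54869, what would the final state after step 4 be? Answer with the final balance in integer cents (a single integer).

109193

(re-executing from step 1 with the substitution; state before step 1: balance=322067)
1. pay 68193 -> balance=256998
2. pay 52605 -> balance=206885
3. pay 51366 -> balance=157525
4. pay 49859 -> balance=109193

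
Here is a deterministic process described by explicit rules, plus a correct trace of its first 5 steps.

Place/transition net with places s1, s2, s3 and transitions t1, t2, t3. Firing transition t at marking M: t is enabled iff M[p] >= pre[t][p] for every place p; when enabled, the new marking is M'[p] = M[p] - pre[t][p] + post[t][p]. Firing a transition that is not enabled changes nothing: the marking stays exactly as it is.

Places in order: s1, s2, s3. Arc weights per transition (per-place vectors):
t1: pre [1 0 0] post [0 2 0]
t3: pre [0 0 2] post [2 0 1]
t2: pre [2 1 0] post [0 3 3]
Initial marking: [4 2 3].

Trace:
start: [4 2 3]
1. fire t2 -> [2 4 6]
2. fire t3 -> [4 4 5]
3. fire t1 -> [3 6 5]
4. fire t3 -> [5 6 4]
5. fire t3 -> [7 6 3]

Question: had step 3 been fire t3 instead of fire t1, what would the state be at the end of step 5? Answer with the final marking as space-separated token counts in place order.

10 4 2

(re-executing from step 3 with the substitution; state before step 3: [4 4 5])
3. fire t3 -> [6 4 4]
4. fire t3 -> [8 4 3]
5. fire t3 -> [10 4 2]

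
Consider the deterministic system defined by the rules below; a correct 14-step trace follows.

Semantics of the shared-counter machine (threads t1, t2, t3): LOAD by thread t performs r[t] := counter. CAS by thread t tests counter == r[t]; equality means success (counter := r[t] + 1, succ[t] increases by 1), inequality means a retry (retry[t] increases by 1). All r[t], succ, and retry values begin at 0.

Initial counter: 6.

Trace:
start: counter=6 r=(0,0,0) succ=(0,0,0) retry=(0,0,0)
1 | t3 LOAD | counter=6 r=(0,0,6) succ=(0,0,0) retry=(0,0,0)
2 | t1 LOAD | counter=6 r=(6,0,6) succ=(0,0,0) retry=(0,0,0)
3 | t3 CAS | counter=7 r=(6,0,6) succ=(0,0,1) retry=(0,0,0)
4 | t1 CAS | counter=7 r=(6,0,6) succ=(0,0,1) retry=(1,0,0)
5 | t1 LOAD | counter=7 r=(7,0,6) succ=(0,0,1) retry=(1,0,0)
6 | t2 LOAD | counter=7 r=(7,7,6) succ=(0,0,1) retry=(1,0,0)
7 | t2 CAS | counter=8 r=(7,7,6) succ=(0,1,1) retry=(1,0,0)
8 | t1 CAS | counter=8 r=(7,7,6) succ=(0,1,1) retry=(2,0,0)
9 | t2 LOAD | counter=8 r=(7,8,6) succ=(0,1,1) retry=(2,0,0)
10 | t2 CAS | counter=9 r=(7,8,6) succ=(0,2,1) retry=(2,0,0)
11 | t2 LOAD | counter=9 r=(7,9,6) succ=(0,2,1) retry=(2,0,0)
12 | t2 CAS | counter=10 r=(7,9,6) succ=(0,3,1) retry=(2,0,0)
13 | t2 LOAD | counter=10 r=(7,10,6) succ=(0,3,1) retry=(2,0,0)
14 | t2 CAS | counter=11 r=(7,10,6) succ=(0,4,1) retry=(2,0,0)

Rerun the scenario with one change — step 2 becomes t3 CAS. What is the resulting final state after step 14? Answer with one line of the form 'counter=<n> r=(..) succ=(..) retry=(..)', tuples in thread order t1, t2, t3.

counter=11 r=(7,10,6) succ=(0,4,1) retry=(2,0,1)

(re-executing from step 2 with the substitution; state before step 2: counter=6 r=(0,0,6) succ=(0,0,0) retry=(0,0,0))
2 | t3 CAS | counter=7 r=(0,0,6) succ=(0,0,1) retry=(0,0,0)
3 | t3 CAS | counter=7 r=(0,0,6) succ=(0,0,1) retry=(0,0,1)
4 | t1 CAS | counter=7 r=(0,0,6) succ=(0,0,1) retry=(1,0,1)
5 | t1 LOAD | counter=7 r=(7,0,6) succ=(0,0,1) retry=(1,0,1)
6 | t2 LOAD | counter=7 r=(7,7,6) succ=(0,0,1) retry=(1,0,1)
7 | t2 CAS | counter=8 r=(7,7,6) succ=(0,1,1) retry=(1,0,1)
8 | t1 CAS | counter=8 r=(7,7,6) succ=(0,1,1) retry=(2,0,1)
9 | t2 LOAD | counter=8 r=(7,8,6) succ=(0,1,1) retry=(2,0,1)
10 | t2 CAS | counter=9 r=(7,8,6) succ=(0,2,1) retry=(2,0,1)
11 | t2 LOAD | counter=9 r=(7,9,6) succ=(0,2,1) retry=(2,0,1)
12 | t2 CAS | counter=10 r=(7,9,6) succ=(0,3,1) retry=(2,0,1)
13 | t2 LOAD | counter=10 r=(7,10,6) succ=(0,3,1) retry=(2,0,1)
14 | t2 CAS | counter=11 r=(7,10,6) succ=(0,4,1) retry=(2,0,1)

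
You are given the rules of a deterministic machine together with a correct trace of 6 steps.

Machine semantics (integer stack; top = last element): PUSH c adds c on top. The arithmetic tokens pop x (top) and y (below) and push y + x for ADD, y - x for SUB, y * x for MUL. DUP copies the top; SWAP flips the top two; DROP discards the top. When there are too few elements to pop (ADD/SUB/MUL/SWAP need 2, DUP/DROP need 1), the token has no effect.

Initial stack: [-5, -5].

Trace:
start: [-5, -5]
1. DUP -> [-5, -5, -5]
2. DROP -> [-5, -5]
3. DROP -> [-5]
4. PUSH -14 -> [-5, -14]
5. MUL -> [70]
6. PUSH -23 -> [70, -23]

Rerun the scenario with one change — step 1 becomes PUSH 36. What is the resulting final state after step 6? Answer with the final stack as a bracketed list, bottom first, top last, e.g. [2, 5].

[70, -23]

(re-executing from step 1 with the substitution; state before step 1: [-5, -5])
1. PUSH 36 -> [-5, -5, 36]
2. DROP -> [-5, -5]
3. DROP -> [-5]
4. PUSH -14 -> [-5, -14]
5. MUL -> [70]
6. PUSH -23 -> [70, -23]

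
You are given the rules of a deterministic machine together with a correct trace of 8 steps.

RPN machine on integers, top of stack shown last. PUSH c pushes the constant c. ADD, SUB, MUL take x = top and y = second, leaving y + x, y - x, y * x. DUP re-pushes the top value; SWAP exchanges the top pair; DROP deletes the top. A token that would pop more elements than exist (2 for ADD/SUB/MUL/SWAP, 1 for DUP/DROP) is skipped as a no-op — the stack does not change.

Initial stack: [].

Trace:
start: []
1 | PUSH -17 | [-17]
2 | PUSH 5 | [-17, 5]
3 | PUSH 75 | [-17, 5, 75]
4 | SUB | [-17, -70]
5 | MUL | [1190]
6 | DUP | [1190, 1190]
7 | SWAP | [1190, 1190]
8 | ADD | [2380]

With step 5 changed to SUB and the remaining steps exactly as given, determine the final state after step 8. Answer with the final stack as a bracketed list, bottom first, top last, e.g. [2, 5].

[106]

(re-executing from step 5 with the substitution; state before step 5: [-17, -70])
5 | SUB | [53]
6 | DUP | [53, 53]
7 | SWAP | [53, 53]
8 | ADD | [106]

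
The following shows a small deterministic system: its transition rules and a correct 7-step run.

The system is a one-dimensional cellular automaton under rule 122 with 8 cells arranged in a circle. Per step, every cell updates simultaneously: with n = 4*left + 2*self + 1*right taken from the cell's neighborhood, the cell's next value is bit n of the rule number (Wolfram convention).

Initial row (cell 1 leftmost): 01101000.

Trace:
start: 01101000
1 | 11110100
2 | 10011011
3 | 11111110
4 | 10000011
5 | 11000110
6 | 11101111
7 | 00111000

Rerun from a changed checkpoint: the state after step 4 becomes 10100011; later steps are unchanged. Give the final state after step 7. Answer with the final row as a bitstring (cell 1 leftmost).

00111000

state after step 4 := 10100011
5 | 11010110
6 | 11101111
7 | 00111000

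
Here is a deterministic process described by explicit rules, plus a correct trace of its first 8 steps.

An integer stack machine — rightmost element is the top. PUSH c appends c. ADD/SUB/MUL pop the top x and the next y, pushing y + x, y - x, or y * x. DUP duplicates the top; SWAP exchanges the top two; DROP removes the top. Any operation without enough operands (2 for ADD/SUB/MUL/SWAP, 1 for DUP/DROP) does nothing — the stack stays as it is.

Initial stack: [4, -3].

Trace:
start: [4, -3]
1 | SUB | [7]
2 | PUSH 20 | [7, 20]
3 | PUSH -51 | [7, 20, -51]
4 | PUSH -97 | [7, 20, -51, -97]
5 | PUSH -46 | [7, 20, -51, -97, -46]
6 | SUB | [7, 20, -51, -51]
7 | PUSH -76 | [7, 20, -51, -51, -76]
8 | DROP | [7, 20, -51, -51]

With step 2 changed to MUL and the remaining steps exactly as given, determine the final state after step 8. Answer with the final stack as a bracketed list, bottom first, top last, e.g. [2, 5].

(re-executing from step 2 with the substitution; state before step 2: [7])
2 | MUL | [7]
3 | PUSH -51 | [7, -51]
4 | PUSH -97 | [7, -51, -97]
5 | PUSH -46 | [7, -51, -97, -46]
6 | SUB | [7, -51, -51]
7 | PUSH -76 | [7, -51, -51, -76]
8 | DROP | [7, -51, -51]

[7, -51, -51]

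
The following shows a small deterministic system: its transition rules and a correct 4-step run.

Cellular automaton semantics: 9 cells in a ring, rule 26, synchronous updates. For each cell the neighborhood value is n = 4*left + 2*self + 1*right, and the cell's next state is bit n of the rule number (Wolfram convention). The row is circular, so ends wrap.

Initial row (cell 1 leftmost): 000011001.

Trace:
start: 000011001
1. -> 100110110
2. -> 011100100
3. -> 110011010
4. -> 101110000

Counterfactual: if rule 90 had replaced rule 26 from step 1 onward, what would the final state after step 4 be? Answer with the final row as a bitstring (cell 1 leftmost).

(re-executing steps 1..4 under rule 90; state before step 1: 000011001)
1. -> 100111110
2. -> 011100010
3. -> 110110101
4. -> 010110001

010110001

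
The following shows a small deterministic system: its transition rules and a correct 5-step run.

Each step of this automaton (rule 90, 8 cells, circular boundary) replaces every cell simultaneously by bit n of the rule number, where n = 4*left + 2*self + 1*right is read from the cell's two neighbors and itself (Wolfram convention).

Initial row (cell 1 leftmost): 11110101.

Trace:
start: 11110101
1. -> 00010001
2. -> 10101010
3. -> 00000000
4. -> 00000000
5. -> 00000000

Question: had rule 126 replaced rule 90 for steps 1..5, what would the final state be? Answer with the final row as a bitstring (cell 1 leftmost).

(re-executing steps 1..5 under rule 126; state before step 1: 11110101)
1. -> 00011111
2. -> 10110001
3. -> 11111011
4. -> 00001110
5. -> 00011011

00011011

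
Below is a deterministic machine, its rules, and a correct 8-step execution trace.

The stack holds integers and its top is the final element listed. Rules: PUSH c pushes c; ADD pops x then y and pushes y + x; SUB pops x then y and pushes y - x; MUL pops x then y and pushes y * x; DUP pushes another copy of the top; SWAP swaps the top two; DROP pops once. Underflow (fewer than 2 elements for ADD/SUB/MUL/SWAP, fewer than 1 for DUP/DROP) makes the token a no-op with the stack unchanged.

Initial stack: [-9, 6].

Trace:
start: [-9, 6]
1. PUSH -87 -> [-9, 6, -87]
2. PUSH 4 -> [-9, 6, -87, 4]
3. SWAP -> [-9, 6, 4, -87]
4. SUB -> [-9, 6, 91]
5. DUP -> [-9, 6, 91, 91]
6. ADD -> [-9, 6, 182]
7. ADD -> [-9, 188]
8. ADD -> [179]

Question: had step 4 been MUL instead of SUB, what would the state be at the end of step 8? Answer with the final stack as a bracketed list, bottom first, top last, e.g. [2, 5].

[-699]

(re-executing from step 4 with the substitution; state before step 4: [-9, 6, 4, -87])
4. MUL -> [-9, 6, -348]
5. DUP -> [-9, 6, -348, -348]
6. ADD -> [-9, 6, -696]
7. ADD -> [-9, -690]
8. ADD -> [-699]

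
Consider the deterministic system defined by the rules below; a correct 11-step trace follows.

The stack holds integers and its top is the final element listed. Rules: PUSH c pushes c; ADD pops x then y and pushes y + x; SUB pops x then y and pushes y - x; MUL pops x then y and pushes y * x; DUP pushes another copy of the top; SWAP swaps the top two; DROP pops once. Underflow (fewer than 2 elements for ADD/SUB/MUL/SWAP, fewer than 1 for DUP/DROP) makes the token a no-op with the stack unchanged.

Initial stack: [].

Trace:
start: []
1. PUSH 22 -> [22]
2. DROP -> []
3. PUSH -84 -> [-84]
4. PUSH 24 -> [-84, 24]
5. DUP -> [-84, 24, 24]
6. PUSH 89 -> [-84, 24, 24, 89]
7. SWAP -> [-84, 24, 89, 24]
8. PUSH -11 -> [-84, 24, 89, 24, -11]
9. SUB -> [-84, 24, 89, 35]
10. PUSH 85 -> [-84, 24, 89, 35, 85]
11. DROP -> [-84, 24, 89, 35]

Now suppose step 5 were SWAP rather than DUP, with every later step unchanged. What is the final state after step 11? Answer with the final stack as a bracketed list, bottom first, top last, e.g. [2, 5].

[24, 89, -73]

(re-executing from step 5 with the substitution; state before step 5: [-84, 24])
5. SWAP -> [24, -84]
6. PUSH 89 -> [24, -84, 89]
7. SWAP -> [24, 89, -84]
8. PUSH -11 -> [24, 89, -84, -11]
9. SUB -> [24, 89, -73]
10. PUSH 85 -> [24, 89, -73, 85]
11. DROP -> [24, 89, -73]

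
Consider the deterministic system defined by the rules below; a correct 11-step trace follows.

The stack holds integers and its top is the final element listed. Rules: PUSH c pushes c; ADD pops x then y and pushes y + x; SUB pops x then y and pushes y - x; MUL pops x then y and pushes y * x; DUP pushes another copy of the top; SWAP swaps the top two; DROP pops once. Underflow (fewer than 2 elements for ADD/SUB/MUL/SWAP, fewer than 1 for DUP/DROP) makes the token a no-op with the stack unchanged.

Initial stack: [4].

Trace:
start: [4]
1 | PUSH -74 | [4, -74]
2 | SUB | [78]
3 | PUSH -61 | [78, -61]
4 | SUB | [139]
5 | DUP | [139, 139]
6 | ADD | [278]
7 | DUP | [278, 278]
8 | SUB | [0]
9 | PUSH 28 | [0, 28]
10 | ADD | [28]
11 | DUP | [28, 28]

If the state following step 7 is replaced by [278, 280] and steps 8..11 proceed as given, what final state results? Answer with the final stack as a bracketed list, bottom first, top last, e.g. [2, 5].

state after step 7 := [278, 280]
8 | SUB | [-2]
9 | PUSH 28 | [-2, 28]
10 | ADD | [26]
11 | DUP | [26, 26]

[26, 26]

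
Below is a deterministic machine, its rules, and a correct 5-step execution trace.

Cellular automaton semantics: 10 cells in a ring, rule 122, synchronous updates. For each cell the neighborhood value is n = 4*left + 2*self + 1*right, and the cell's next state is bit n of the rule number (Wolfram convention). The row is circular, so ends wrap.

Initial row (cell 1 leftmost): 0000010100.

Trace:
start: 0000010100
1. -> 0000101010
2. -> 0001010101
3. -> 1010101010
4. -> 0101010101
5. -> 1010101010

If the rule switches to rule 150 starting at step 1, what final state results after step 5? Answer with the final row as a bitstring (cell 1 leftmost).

(re-executing steps 1..5 under rule 150; state before step 1: 0000010100)
1. -> 0000110110
2. -> 0001000001
3. -> 1011100011
4. -> 0001010101
5. -> 1011010101

1011010101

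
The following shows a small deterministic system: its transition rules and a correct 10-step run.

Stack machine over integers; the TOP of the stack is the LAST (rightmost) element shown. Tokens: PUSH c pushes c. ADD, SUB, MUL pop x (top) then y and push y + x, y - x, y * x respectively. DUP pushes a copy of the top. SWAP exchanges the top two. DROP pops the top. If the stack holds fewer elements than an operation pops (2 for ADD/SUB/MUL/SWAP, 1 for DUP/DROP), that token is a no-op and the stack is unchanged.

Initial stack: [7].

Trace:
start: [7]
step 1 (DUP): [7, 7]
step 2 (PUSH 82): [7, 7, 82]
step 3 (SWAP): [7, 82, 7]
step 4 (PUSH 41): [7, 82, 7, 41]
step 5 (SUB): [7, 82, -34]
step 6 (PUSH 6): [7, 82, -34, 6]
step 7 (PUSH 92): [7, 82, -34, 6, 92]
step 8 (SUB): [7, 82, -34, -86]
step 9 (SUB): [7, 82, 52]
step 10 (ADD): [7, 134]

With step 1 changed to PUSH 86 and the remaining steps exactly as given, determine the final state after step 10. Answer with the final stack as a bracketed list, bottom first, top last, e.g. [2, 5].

[7, 213]

(re-executing from step 1 with the substitution; state before step 1: [7])
step 1 (PUSH 86): [7, 86]
step 2 (PUSH 82): [7, 86, 82]
step 3 (SWAP): [7, 82, 86]
step 4 (PUSH 41): [7, 82, 86, 41]
step 5 (SUB): [7, 82, 45]
step 6 (PUSH 6): [7, 82, 45, 6]
step 7 (PUSH 92): [7, 82, 45, 6, 92]
step 8 (SUB): [7, 82, 45, -86]
step 9 (SUB): [7, 82, 131]
step 10 (ADD): [7, 213]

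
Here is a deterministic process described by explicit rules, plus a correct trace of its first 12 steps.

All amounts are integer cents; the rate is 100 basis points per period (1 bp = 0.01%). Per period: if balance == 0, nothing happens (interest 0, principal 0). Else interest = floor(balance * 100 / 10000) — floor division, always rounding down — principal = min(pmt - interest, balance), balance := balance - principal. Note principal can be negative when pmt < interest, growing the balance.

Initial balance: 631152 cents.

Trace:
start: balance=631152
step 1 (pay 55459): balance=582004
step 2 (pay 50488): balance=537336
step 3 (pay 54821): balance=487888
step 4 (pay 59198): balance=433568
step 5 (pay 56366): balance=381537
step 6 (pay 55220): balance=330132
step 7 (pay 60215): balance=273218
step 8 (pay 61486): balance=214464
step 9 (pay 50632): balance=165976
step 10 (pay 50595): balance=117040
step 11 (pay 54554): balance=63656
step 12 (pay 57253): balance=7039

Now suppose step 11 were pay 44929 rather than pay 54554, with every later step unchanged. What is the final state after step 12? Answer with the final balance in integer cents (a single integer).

(re-executing from step 11 with the substitution; state before step 11: balance=117040)
step 11 (pay 44929): balance=73281
step 12 (pay 57253): balance=16760

16760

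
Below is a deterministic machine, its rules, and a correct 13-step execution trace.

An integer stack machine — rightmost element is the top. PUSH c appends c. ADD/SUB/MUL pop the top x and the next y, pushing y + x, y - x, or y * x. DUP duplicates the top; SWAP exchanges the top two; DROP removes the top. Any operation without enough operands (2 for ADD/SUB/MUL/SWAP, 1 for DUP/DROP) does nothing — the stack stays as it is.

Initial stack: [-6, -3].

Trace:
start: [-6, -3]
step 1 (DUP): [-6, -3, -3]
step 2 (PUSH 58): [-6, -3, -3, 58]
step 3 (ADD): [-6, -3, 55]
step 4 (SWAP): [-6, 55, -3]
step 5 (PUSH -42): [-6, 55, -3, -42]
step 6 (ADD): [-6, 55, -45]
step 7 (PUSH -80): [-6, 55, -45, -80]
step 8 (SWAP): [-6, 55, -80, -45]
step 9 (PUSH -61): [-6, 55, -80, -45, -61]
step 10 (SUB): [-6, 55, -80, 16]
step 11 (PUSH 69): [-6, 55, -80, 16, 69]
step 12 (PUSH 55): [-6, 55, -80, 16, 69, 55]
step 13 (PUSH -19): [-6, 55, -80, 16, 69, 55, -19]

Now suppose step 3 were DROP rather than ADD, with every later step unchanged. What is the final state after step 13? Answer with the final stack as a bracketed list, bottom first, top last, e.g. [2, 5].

[-6, -3, -80, 16, 69, 55, -19]

(re-executing from step 3 with the substitution; state before step 3: [-6, -3, -3, 58])
step 3 (DROP): [-6, -3, -3]
step 4 (SWAP): [-6, -3, -3]
step 5 (PUSH -42): [-6, -3, -3, -42]
step 6 (ADD): [-6, -3, -45]
step 7 (PUSH -80): [-6, -3, -45, -80]
step 8 (SWAP): [-6, -3, -80, -45]
step 9 (PUSH -61): [-6, -3, -80, -45, -61]
step 10 (SUB): [-6, -3, -80, 16]
step 11 (PUSH 69): [-6, -3, -80, 16, 69]
step 12 (PUSH 55): [-6, -3, -80, 16, 69, 55]
step 13 (PUSH -19): [-6, -3, -80, 16, 69, 55, -19]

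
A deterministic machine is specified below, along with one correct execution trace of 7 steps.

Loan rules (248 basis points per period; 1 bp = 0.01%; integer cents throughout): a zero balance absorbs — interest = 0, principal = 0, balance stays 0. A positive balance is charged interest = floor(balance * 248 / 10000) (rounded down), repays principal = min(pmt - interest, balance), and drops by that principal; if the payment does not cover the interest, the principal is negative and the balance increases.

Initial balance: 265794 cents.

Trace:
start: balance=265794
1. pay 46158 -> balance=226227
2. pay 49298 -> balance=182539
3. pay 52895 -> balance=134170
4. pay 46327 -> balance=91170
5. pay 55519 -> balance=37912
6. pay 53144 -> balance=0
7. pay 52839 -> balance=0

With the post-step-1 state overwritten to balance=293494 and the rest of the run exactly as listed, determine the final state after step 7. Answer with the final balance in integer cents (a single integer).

state after step 1 := balance=293494
2. pay 49298 -> balance=251474
3. pay 52895 -> balance=204815
4. pay 46327 -> balance=163567
5. pay 55519 -> balance=112104
6. pay 53144 -> balance=61740
7. pay 52839 -> balance=10432

10432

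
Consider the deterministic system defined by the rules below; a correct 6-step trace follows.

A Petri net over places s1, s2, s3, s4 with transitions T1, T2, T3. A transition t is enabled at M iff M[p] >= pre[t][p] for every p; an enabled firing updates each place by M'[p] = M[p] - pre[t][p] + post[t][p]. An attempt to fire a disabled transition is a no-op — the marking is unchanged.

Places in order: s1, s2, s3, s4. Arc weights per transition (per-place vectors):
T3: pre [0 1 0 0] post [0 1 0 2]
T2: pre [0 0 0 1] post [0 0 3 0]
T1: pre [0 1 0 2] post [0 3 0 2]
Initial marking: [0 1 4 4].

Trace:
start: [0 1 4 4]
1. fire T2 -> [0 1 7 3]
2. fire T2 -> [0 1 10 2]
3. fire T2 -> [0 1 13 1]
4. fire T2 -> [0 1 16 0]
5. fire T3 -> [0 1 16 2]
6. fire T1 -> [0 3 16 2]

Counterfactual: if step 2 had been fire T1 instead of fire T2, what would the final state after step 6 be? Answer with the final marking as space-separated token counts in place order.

0 5 13 3

(re-executing from step 2 with the substitution; state before step 2: [0 1 7 3])
2. fire T1 -> [0 3 7 3]
3. fire T2 -> [0 3 10 2]
4. fire T2 -> [0 3 13 1]
5. fire T3 -> [0 3 13 3]
6. fire T1 -> [0 5 13 3]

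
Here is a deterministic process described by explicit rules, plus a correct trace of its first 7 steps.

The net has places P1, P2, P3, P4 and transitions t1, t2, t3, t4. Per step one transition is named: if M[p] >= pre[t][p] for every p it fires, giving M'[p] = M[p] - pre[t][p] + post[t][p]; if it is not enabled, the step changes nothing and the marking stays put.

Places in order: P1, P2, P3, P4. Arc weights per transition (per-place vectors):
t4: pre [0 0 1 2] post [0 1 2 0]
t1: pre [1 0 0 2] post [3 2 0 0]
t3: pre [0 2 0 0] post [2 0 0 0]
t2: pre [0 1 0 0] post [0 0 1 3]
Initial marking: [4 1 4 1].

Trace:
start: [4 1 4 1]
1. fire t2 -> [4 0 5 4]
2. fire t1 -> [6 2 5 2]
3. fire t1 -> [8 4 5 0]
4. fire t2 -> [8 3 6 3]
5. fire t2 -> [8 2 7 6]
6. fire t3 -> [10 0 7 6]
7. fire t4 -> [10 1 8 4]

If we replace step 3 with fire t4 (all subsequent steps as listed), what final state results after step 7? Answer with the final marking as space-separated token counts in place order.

(re-executing from step 3 with the substitution; state before step 3: [6 2 5 2])
3. fire t4 -> [6 3 6 0]
4. fire t2 -> [6 2 7 3]
5. fire t2 -> [6 1 8 6]
6. fire t3 -> [6 1 8 6]
7. fire t4 -> [6 2 9 4]

6 2 9 4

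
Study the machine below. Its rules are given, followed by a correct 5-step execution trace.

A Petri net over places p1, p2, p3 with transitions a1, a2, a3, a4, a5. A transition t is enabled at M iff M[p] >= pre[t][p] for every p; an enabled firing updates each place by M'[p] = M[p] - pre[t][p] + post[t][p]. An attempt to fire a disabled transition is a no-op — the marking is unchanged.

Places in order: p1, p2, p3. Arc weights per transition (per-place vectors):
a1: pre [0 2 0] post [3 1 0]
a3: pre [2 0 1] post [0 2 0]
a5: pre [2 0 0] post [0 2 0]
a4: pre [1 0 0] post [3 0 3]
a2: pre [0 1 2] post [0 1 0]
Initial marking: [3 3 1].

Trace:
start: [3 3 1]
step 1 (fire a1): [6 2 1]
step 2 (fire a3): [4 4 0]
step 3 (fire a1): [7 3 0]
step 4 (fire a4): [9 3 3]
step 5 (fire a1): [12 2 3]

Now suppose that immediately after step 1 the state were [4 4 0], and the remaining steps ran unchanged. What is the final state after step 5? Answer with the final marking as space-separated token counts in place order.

state after step 1 := [4 4 0]
step 2 (fire a3): [4 4 0]
step 3 (fire a1): [7 3 0]
step 4 (fire a4): [9 3 3]
step 5 (fire a1): [12 2 3]

12 2 3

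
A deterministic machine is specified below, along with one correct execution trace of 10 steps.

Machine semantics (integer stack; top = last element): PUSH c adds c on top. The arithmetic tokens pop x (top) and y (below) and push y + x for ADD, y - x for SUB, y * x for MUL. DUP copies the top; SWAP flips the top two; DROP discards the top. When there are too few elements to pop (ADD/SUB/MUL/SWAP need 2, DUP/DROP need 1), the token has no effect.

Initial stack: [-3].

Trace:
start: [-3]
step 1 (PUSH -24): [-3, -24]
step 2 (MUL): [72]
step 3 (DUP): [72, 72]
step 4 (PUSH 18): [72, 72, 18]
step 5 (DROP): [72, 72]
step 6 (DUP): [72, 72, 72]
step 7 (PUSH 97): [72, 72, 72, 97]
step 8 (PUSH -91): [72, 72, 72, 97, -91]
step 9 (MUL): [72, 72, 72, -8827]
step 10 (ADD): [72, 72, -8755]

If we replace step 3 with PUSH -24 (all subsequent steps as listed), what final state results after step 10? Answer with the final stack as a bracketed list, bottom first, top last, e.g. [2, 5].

[72, -24, -8851]

(re-executing from step 3 with the substitution; state before step 3: [72])
step 3 (PUSH -24): [72, -24]
step 4 (PUSH 18): [72, -24, 18]
step 5 (DROP): [72, -24]
step 6 (DUP): [72, -24, -24]
step 7 (PUSH 97): [72, -24, -24, 97]
step 8 (PUSH -91): [72, -24, -24, 97, -91]
step 9 (MUL): [72, -24, -24, -8827]
step 10 (ADD): [72, -24, -8851]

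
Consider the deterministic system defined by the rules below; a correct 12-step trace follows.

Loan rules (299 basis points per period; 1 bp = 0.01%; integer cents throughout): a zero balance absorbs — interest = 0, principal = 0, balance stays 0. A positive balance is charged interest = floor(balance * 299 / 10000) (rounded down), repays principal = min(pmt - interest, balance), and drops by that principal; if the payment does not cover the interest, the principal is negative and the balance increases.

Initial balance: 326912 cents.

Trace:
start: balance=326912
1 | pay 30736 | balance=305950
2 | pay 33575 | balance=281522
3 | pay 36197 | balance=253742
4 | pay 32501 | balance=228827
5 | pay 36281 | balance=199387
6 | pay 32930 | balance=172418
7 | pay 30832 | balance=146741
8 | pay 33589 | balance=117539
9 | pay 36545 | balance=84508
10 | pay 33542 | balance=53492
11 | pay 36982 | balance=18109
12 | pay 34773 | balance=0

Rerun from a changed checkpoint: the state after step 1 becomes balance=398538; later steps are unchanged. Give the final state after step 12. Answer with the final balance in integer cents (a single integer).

111907

state after step 1 := balance=398538
2 | pay 33575 | balance=376879
3 | pay 36197 | balance=351950
4 | pay 32501 | balance=329972
5 | pay 36281 | balance=303557
6 | pay 32930 | balance=279703
7 | pay 30832 | balance=257234
8 | pay 33589 | balance=231336
9 | pay 36545 | balance=201707
10 | pay 33542 | balance=174196
11 | pay 36982 | balance=142422
12 | pay 34773 | balance=111907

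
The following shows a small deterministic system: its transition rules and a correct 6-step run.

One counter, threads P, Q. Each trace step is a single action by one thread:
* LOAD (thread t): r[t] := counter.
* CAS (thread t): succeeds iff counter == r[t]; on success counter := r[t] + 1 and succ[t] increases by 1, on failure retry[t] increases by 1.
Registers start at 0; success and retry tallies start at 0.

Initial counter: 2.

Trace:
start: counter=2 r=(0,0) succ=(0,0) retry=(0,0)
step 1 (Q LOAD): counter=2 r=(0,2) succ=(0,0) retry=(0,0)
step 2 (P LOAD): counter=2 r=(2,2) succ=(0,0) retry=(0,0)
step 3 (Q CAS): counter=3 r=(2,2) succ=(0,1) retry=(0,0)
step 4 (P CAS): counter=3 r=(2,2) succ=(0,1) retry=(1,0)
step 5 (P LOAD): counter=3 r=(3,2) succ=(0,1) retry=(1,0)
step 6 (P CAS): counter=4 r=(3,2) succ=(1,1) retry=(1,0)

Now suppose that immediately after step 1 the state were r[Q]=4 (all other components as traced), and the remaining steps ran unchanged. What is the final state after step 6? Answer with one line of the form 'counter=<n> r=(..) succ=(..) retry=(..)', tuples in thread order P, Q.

state after step 1 := counter=2 r=(0,4) succ=(0,0) retry=(0,0)
step 2 (P LOAD): counter=2 r=(2,4) succ=(0,0) retry=(0,0)
step 3 (Q CAS): counter=2 r=(2,4) succ=(0,0) retry=(0,1)
step 4 (P CAS): counter=3 r=(2,4) succ=(1,0) retry=(0,1)
step 5 (P LOAD): counter=3 r=(3,4) succ=(1,0) retry=(0,1)
step 6 (P CAS): counter=4 r=(3,4) succ=(2,0) retry=(0,1)

counter=4 r=(3,4) succ=(2,0) retry=(0,1)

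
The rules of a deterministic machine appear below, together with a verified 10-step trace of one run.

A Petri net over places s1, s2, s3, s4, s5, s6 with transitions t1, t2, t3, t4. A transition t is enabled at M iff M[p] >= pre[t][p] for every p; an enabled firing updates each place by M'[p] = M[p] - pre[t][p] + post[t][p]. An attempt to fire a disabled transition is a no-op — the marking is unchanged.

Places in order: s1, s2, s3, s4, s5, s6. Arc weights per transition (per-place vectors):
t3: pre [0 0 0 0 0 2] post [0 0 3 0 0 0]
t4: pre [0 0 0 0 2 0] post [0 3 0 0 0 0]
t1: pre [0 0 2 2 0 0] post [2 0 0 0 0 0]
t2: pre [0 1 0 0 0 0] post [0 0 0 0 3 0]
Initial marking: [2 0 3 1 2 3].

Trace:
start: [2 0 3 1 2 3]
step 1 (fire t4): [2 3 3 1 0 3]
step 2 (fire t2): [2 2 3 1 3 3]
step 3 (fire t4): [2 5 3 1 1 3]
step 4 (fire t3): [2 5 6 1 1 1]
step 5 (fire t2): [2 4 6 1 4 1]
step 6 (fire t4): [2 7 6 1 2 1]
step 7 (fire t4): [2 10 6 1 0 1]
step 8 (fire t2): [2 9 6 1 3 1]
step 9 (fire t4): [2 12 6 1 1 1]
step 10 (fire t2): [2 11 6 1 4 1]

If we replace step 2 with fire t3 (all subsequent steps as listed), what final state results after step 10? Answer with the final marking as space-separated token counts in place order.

(re-executing from step 2 with the substitution; state before step 2: [2 3 3 1 0 3])
step 2 (fire t3): [2 3 6 1 0 1]
step 3 (fire t4): [2 3 6 1 0 1]
step 4 (fire t3): [2 3 6 1 0 1]
step 5 (fire t2): [2 2 6 1 3 1]
step 6 (fire t4): [2 5 6 1 1 1]
step 7 (fire t4): [2 5 6 1 1 1]
step 8 (fire t2): [2 4 6 1 4 1]
step 9 (fire t4): [2 7 6 1 2 1]
step 10 (fire t2): [2 6 6 1 5 1]

2 6 6 1 5 1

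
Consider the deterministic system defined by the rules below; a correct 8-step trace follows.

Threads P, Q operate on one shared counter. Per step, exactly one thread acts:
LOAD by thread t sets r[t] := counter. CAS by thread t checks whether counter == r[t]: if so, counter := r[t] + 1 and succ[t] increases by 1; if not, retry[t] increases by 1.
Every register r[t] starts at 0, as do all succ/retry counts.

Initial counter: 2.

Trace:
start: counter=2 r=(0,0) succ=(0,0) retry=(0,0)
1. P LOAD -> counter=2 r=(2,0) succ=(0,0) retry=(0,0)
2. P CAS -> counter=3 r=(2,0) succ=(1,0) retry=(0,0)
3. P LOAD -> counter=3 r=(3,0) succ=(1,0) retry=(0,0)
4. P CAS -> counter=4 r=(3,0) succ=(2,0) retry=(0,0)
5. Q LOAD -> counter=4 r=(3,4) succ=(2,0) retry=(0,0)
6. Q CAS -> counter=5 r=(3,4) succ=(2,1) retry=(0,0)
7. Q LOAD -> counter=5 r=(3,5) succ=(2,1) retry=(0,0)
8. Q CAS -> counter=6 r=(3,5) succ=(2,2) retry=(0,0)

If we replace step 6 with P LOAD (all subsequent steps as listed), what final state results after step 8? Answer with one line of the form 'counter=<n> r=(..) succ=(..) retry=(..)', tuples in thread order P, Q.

(re-executing from step 6 with the substitution; state before step 6: counter=4 r=(3,4) succ=(2,0) retry=(0,0))
6. P LOAD -> counter=4 r=(4,4) succ=(2,0) retry=(0,0)
7. Q LOAD -> counter=4 r=(4,4) succ=(2,0) retry=(0,0)
8. Q CAS -> counter=5 r=(4,4) succ=(2,1) retry=(0,0)

counter=5 r=(4,4) succ=(2,1) retry=(0,0)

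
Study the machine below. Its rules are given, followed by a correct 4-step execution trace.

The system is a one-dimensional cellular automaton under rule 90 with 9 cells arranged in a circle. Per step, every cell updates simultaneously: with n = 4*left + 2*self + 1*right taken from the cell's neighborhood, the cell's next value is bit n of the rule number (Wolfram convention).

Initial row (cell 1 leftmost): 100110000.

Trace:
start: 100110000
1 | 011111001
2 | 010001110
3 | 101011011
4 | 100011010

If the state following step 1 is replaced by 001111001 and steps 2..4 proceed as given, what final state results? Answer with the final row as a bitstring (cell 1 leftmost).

001001000

state after step 1 := 001111001
2 | 111001110
3 | 101111010
4 | 001001000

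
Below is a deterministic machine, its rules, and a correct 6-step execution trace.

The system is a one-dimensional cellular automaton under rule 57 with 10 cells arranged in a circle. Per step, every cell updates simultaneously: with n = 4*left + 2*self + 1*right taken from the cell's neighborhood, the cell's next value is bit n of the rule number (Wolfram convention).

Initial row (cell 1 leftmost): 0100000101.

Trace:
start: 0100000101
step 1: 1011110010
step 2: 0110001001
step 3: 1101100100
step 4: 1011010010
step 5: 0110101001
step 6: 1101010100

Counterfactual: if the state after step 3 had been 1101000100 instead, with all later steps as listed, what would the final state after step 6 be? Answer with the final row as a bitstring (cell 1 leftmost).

1011010100

state after step 3 := 1101000100
step 4: 1010110010
step 5: 0101101001
step 6: 1011010100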